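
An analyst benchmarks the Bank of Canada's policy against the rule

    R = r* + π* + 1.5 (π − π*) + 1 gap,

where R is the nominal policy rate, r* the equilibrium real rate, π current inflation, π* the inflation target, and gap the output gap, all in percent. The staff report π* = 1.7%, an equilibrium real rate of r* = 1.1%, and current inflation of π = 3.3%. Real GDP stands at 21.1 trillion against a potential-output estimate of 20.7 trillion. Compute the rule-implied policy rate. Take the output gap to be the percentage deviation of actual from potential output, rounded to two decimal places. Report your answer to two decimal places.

Output gap = 100 × (21.1 − 20.7) / 20.7 = 1.93%.
R = 1.10 + 1.70 + 1.5 × (3.30 − 1.70) + 1 × 1.93
   = 1.10 + 1.7 + 2.4 + 1.93 = 7.13

7.13%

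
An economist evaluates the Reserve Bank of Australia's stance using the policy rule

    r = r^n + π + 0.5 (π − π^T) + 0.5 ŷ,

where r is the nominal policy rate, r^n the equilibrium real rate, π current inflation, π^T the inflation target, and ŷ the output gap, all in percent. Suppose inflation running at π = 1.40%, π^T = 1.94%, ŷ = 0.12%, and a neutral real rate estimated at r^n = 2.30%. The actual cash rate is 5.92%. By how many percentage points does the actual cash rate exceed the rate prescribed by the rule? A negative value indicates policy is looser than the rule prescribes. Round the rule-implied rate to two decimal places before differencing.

2.43 pp

r = 2.30 + 1.40 + 0.5 × (1.40 − 1.94) + 0.5 × 0.12
   = 2.30 + 1.4 − 0.27 + 0.06 = 3.49
Deviation = 5.92 − 3.49 = 2.43 pp.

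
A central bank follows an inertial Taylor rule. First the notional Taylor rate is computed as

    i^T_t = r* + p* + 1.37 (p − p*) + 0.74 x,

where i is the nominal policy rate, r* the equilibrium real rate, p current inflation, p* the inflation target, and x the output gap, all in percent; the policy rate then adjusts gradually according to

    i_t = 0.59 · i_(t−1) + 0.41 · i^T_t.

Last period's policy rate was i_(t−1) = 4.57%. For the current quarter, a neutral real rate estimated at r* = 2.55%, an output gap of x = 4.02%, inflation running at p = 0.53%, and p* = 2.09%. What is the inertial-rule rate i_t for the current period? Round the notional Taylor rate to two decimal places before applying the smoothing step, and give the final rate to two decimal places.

4.94%

i^T_t = 2.55 + 2.09 + 1.37 × (0.53 − 2.09) + 0.74 × 4.02
   = 2.55 + 2.09 − 2.1372 + 2.9748 = 5.48
i_t = 0.59 × 4.57 + 0.41 × 5.48 = 2.6963 + 2.2468 = 4.94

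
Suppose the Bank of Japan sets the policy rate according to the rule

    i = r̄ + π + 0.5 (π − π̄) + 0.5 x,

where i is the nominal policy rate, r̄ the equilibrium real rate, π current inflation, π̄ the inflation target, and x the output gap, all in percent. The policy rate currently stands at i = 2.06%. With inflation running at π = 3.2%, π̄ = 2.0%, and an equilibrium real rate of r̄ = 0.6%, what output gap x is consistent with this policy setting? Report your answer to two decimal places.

-4.68%

0.5 x = 2.06 − 0.6 − 3.2 − 0.5 × (3.2 − 2.0) = -2.34
x = -2.34 / 0.5 = -4.68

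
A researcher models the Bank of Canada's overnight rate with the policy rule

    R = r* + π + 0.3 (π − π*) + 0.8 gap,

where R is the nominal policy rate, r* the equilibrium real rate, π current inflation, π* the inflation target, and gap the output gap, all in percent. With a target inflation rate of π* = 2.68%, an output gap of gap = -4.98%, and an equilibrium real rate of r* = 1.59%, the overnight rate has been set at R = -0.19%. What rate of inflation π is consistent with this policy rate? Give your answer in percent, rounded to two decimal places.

Collecting π: R = r* + (1 + 0.3) π − 0.3 π* + 0.8 gap
1.3 π = -0.19 − 1.59 + 0.3 × 2.68 − 0.8 × (-4.98) = 3.008
π = 3.008 / 1.3 = 2.31

2.31%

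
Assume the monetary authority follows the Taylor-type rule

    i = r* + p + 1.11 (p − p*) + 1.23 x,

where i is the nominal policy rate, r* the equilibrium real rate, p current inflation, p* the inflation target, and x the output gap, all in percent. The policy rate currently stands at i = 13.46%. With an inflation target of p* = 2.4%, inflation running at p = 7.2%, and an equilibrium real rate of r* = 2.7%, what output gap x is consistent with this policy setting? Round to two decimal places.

1.23 x = 13.46 − 2.7 − 7.2 − 1.11 × (7.2 − 2.4) = -1.768
x = -1.768 / 1.23 = -1.44

-1.44%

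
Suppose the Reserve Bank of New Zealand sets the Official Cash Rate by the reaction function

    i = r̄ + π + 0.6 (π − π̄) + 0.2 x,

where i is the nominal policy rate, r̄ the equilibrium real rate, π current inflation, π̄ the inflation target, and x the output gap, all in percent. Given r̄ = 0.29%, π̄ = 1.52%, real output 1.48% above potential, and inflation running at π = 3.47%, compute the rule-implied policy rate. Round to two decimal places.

Output 1.48% above potential → x = 1.48.
i = 0.29 + 3.47 + 0.6 × (3.47 − 1.52) + 0.2 × 1.48
   = 0.29 + 3.47 + 1.17 + 0.296 = 5.23

5.23%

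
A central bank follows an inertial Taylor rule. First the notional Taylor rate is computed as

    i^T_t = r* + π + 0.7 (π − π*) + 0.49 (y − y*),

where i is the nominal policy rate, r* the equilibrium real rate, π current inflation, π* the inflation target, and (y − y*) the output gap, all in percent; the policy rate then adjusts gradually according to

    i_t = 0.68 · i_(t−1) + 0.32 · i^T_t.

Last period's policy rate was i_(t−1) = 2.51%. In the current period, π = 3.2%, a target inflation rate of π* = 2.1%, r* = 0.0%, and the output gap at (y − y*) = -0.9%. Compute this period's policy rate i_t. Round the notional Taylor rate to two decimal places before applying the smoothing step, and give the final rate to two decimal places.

i^T_t = 0.0 + 3.2 + 0.7 × (3.2 − 2.1) + 0.49 × (-0.9)
   = 0.0 + 3.2 + 0.77 − 0.441 = 3.53
i_t = 0.68 × 2.51 + 0.32 × 3.53 = 1.7068 + 1.1296 = 2.84

2.84%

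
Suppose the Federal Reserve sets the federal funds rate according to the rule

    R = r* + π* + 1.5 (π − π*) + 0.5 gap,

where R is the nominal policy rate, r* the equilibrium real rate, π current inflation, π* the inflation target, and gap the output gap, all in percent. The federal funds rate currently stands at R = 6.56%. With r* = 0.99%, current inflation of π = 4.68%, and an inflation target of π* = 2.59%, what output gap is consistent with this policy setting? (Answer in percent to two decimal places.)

0.5 gap = 6.56 − 0.99 − 2.59 − 1.5 × (4.68 − 2.59) = -0.155
gap = -0.155 / 0.5 = -0.31

-0.31%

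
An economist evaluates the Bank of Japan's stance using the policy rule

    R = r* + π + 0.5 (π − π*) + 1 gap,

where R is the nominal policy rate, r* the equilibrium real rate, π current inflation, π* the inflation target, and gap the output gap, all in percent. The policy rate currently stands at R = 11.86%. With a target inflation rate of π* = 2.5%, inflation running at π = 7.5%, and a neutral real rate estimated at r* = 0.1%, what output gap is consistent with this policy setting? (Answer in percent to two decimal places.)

1 gap = 11.86 − 0.1 − 7.5 − 0.5 × (7.5 − 2.5) = 1.76
gap = 1.76 / 1 = 1.76

1.76%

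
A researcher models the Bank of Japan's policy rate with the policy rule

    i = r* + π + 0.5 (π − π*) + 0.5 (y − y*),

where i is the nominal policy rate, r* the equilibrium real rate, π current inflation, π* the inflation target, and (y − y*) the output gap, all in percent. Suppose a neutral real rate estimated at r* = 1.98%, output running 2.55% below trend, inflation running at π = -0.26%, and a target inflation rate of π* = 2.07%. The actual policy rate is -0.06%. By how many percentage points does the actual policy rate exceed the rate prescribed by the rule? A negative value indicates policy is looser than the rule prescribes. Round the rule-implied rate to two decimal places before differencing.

0.66 pp

Output 2.55% below potential → (y − y*) = -2.55.
i = 1.98 + (-0.26) + 0.5 × (-0.26 − 2.07) + 0.5 × (-2.55)
   = 1.98 − 0.26 − 1.165 − 1.275 = -0.72
Deviation = -0.06 − (-0.72) = 0.66 pp.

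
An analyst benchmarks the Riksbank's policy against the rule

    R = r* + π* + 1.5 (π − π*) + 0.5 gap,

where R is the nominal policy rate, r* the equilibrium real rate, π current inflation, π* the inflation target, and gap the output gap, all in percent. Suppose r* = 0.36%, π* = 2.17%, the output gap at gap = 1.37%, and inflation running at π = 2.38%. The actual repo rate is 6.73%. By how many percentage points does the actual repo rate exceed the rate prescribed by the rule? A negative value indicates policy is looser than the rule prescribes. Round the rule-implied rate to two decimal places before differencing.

3.20 pp

R = 0.36 + 2.17 + 1.5 × (2.38 − 2.17) + 0.5 × 1.37
   = 0.36 + 2.17 + 0.315 + 0.685 = 3.53
Deviation = 6.73 − 3.53 = 3.20 pp.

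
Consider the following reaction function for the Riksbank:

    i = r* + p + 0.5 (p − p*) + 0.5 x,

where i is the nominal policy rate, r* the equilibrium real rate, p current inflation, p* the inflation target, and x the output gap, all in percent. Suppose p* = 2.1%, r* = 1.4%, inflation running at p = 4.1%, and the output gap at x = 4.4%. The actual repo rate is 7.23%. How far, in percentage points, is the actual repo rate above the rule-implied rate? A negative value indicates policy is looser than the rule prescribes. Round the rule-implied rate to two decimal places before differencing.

i = 1.4 + 4.1 + 0.5 × (4.1 − 2.1) + 0.5 × 4.4
   = 1.4 + 4.1 + 1 + 2.2 = 8.70
Deviation = 7.23 − 8.70 = -1.47 pp.

-1.47 pp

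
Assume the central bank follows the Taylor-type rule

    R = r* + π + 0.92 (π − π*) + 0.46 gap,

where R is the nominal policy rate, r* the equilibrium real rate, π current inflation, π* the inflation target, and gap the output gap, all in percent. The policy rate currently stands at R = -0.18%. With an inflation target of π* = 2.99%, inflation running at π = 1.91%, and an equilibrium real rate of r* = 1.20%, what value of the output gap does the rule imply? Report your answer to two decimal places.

-4.99%

0.46 gap = -0.18 − 1.20 − 1.91 − 0.92 × (1.91 − 2.99) = -2.2964
gap = -2.2964 / 0.46 = -4.99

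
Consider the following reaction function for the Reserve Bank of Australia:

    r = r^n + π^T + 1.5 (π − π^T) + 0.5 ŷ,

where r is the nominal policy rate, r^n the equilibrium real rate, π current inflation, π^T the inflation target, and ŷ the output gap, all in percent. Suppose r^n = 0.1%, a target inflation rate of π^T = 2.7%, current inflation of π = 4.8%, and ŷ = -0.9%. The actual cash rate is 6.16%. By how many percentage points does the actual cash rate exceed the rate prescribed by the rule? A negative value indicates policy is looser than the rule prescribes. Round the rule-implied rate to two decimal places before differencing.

r = 0.1 + 2.7 + 1.5 × (4.8 − 2.7) + 0.5 × (-0.9)
   = 0.1 + 2.7 + 3.15 − 0.45 = 5.50
Deviation = 6.16 − 5.50 = 0.66 pp.

0.66 pp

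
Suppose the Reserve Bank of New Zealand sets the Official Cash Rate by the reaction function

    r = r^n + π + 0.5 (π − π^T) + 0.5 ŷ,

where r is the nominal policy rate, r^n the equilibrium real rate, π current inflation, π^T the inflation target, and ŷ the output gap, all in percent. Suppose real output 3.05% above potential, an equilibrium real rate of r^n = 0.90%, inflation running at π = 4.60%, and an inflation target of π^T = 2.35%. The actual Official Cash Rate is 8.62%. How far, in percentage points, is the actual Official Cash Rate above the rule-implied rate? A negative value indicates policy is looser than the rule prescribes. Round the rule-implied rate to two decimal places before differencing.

0.47 pp

Output 3.05% above potential → ŷ = 3.05.
r = 0.90 + 4.60 + 0.5 × (4.60 − 2.35) + 0.5 × 3.05
   = 0.90 + 4.6 + 1.125 + 1.525 = 8.15
Deviation = 8.62 − 8.15 = 0.47 pp.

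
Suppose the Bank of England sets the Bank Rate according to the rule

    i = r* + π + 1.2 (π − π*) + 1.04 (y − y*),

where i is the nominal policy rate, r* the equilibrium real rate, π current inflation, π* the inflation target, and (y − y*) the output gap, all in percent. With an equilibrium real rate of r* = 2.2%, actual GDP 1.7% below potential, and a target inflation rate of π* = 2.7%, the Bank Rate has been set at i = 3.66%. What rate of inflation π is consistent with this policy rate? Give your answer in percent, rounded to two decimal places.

Output 1.7% below potential → (y − y*) = -1.7.
Collecting π: i = r* + (1 + 1.2) π − 1.2 π* + 1.04 (y − y*)
2.2 π = 3.66 − 2.2 + 1.2 × 2.7 − 1.04 × (-1.7) = 6.468
π = 6.468 / 2.2 = 2.94

2.94%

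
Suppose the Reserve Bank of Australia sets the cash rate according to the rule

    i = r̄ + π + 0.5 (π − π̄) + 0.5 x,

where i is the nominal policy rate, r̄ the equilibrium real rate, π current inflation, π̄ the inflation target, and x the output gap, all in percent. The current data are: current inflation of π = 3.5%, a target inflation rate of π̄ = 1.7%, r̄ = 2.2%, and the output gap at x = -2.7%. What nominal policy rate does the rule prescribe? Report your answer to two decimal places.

i = 2.2 + 3.5 + 0.5 × (3.5 − 1.7) + 0.5 × (-2.7)
   = 2.2 + 3.5 + 0.9 − 1.35 = 5.25

5.25%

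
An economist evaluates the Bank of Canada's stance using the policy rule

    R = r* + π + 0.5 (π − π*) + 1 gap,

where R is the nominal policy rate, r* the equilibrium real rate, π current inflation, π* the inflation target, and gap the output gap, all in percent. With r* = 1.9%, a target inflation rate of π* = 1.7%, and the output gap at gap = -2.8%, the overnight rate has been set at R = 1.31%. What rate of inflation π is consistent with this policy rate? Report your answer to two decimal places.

Collecting π: R = r* + (1 + 0.5) π − 0.5 π* + 1 gap
1.5 π = 1.31 − 1.9 + 0.5 × 1.7 − 1 × (-2.8) = 3.06
π = 3.06 / 1.5 = 2.04

2.04%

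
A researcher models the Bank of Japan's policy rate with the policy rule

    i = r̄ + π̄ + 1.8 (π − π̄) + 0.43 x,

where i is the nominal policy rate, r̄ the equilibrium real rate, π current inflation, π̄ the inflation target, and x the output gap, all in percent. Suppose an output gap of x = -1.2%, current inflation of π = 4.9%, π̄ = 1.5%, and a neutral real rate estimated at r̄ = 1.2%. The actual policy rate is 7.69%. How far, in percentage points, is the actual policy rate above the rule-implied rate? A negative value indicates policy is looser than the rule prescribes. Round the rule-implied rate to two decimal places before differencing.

i = 1.2 + 1.5 + 1.8 × (4.9 − 1.5) + 0.43 × (-1.2)
   = 1.2 + 1.5 + 6.12 − 0.516 = 8.30
Deviation = 7.69 − 8.30 = -0.61 pp.

-0.61 pp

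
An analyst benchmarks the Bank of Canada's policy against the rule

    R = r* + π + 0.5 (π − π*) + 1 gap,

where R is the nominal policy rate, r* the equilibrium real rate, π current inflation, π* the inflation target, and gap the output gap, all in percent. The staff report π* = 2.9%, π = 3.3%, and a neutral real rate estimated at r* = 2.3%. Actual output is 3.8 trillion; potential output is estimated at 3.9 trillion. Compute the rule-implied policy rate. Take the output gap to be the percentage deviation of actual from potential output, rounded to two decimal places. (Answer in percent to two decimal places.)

Output gap = 100 × (3.8 − 3.9) / 3.9 = -2.56%.
R = 2.30 + 3.30 + 0.5 × (3.30 − 2.90) + 1 × (-2.56)
   = 2.30 + 3.3 + 0.2 − 2.56 = 3.24

3.24%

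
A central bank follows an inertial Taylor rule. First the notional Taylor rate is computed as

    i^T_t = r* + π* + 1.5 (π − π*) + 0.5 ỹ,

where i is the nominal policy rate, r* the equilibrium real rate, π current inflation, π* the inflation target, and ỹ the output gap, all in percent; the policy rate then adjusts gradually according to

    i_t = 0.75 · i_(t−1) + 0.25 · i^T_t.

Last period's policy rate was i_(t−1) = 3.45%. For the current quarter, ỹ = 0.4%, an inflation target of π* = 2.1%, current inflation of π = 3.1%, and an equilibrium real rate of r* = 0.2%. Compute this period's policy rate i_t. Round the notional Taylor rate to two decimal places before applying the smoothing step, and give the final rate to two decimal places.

3.59%

i^T_t = 0.2 + 2.1 + 1.5 × (3.1 − 2.1) + 0.5 × 0.4
   = 0.2 + 2.1 + 1.5 + 0.2 = 4.00
i_t = 0.75 × 3.45 + 0.25 × 4.00 = 2.5875 + 1 = 3.59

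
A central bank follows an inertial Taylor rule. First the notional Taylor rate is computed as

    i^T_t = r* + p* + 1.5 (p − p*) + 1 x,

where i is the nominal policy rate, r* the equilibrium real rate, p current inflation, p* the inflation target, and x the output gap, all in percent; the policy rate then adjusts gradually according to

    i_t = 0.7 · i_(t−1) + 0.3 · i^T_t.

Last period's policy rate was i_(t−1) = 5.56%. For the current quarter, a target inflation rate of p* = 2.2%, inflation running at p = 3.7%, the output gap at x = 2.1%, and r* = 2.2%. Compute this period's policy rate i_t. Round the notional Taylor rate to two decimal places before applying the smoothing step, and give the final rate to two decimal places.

6.52%

i^T_t = 2.2 + 2.2 + 1.5 × (3.7 − 2.2) + 1 × 2.1
   = 2.2 + 2.2 + 2.25 + 2.1 = 8.75
i_t = 0.7 × 5.56 + 0.3 × 8.75 = 3.892 + 2.625 = 6.52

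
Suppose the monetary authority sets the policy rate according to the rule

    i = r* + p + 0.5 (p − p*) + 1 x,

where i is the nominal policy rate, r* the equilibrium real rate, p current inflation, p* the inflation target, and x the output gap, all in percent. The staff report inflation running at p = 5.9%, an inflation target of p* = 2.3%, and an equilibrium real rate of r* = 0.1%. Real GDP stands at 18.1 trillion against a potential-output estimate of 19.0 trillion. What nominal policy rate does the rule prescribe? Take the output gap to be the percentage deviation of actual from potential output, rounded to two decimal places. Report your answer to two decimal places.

Output gap = 100 × (18.1 − 19.0) / 19.0 = -4.74%.
i = 0.10 + 5.90 + 0.5 × (5.90 − 2.30) + 1 × (-4.74)
   = 0.10 + 5.9 + 1.8 − 4.74 = 3.06

3.06%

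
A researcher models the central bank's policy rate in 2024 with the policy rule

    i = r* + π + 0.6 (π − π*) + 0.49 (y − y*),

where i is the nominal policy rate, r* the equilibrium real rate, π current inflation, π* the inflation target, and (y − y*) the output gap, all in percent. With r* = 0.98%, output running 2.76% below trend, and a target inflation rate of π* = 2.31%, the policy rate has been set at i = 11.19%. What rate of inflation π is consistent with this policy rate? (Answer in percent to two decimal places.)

8.09%

Output 2.76% below potential → (y − y*) = -2.76.
Collecting π: i = r* + (1 + 0.6) π − 0.6 π* + 0.49 (y − y*)
1.6 π = 11.19 − 0.98 + 0.6 × 2.31 − 0.49 × (-2.76) = 12.9484
π = 12.9484 / 1.6 = 8.09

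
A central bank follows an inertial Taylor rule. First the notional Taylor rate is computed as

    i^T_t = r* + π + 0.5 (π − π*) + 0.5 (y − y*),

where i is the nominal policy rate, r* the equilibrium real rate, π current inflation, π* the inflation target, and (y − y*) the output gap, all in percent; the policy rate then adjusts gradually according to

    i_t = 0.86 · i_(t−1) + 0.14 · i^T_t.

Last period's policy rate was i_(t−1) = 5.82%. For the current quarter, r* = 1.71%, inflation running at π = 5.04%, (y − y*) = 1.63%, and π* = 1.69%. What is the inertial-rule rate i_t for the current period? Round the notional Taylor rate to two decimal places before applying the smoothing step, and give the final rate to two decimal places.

6.30%

i^T_t = 1.71 + 5.04 + 0.5 × (5.04 − 1.69) + 0.5 × 1.63
   = 1.71 + 5.04 + 1.675 + 0.815 = 9.24
i_t = 0.86 × 5.82 + 0.14 × 9.24 = 5.0052 + 1.2936 = 6.30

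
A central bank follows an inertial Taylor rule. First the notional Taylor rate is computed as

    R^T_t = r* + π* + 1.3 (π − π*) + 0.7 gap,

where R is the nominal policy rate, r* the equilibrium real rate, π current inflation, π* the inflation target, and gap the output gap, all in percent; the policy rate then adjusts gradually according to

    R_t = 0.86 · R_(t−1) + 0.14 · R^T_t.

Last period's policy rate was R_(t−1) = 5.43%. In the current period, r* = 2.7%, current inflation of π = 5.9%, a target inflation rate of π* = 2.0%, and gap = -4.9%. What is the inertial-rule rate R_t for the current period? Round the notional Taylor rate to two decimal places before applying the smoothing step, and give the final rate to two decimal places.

R^T_t = 2.7 + 2.0 + 1.3 × (5.9 − 2.0) + 0.7 × (-4.9)
   = 2.7 + 2 + 5.07 − 3.43 = 6.34
R_t = 0.86 × 5.43 + 0.14 × 6.34 = 4.6698 + 0.8876 = 5.56

5.56%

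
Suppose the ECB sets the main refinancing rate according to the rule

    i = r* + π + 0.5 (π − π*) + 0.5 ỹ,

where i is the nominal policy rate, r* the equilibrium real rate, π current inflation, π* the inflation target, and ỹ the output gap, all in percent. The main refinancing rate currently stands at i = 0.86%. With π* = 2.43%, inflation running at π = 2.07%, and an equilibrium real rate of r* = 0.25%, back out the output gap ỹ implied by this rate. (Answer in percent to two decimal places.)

-2.56%

0.5 ỹ = 0.86 − 0.25 − 2.07 − 0.5 × (2.07 − 2.43) = -1.28
ỹ = -1.28 / 0.5 = -2.56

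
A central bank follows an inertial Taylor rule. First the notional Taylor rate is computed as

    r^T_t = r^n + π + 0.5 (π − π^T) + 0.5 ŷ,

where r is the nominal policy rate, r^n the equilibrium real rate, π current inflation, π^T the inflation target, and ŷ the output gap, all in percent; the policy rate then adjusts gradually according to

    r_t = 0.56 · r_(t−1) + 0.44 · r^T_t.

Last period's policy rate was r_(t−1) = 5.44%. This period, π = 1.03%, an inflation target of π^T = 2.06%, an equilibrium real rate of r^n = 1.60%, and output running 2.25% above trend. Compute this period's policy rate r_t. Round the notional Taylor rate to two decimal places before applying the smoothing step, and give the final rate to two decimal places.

4.47%

Output 2.25% above potential → ŷ = 2.25.
r^T_t = 1.60 + 1.03 + 0.5 × (1.03 − 2.06) + 0.5 × 2.25
   = 1.60 + 1.03 − 0.515 + 1.125 = 3.24
r_t = 0.56 × 5.44 + 0.44 × 3.24 = 3.0464 + 1.4256 = 4.47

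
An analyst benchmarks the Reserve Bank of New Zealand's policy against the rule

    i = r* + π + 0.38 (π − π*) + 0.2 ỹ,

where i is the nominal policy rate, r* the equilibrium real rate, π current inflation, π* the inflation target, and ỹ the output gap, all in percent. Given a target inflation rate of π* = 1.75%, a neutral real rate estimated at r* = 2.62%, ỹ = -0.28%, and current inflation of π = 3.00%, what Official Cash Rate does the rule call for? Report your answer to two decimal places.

i = 2.62 + 3.00 + 0.38 × (3.00 − 1.75) + 0.2 × (-0.28)
   = 2.62 + 3 + 0.475 − 0.056 = 6.04

6.04%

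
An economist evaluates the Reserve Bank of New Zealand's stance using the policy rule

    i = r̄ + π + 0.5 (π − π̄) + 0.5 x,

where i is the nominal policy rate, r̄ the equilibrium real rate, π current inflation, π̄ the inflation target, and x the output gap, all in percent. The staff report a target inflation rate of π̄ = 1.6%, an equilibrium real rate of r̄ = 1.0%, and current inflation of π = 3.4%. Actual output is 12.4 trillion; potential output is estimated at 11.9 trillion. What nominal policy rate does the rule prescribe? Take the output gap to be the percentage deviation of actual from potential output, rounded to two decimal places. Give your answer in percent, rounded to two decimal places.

7.40%

Output gap = 100 × (12.4 − 11.9) / 11.9 = 4.20%.
i = 1.00 + 3.40 + 0.5 × (3.40 − 1.60) + 0.5 × 4.20
   = 1.00 + 3.4 + 0.9 + 2.1 = 7.40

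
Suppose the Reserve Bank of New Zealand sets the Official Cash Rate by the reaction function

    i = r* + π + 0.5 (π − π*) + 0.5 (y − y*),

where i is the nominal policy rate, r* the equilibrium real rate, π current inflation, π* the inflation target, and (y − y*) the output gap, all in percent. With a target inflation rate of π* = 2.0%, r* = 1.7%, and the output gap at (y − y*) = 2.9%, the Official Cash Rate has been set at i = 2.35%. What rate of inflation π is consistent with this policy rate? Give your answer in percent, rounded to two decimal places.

Collecting π: i = r* + (1 + 0.5) π − 0.5 π* + 0.5 (y − y*)
1.5 π = 2.35 − 1.7 + 0.5 × 2.0 − 0.5 × 2.9 = 0.2
π = 0.2 / 1.5 = 0.13

0.13%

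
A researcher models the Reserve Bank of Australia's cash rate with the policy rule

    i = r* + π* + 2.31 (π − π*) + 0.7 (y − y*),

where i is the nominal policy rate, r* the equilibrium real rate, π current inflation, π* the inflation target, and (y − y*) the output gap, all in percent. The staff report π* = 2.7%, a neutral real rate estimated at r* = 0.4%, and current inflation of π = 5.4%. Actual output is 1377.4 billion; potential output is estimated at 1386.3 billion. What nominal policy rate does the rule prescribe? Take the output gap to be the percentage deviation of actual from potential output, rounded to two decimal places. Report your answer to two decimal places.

8.89%

Output gap = 100 × (1377.4 − 1386.3) / 1386.3 = -0.64%.
i = 0.40 + 2.70 + 2.31 × (5.40 − 2.70) + 0.7 × (-0.64)
   = 0.40 + 2.7 + 6.237 − 0.448 = 8.89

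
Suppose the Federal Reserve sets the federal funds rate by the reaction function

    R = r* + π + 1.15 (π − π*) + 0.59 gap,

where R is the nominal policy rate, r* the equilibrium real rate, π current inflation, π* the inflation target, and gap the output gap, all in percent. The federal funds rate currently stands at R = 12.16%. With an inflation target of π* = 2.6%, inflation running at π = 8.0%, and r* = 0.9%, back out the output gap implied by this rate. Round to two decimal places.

-5.00%

0.59 gap = 12.16 − 0.9 − 8.0 − 1.15 × (8.0 − 2.6) = -2.95
gap = -2.95 / 0.59 = -5.00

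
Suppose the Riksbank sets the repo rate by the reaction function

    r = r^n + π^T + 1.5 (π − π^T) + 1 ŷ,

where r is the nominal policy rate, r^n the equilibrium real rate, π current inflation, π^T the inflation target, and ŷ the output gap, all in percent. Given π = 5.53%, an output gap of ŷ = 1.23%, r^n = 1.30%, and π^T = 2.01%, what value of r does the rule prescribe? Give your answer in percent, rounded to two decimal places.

r = 1.30 + 2.01 + 1.5 × (5.53 − 2.01) + 1 × 1.23
   = 1.30 + 2.01 + 5.28 + 1.23 = 9.82

9.82%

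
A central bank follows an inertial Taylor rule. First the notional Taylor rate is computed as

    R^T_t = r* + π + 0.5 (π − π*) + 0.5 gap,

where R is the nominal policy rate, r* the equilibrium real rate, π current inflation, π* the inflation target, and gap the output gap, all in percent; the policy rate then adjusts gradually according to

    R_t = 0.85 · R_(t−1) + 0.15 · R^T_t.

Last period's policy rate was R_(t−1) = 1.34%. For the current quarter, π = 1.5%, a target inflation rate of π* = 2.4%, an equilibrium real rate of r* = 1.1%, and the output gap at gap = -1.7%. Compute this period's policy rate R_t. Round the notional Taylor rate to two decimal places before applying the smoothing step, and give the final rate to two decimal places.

1.33%

R^T_t = 1.1 + 1.5 + 0.5 × (1.5 − 2.4) + 0.5 × (-1.7)
   = 1.1 + 1.5 − 0.45 − 0.85 = 1.30
R_t = 0.85 × 1.34 + 0.15 × 1.30 = 1.139 + 0.195 = 1.33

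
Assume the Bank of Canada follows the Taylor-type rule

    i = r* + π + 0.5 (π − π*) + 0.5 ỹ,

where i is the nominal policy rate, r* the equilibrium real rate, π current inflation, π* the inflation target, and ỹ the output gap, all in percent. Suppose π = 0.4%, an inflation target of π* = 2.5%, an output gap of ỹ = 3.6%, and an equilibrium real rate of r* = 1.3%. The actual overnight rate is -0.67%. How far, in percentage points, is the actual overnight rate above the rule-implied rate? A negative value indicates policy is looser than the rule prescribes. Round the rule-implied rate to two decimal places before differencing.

i = 1.3 + 0.4 + 0.5 × (0.4 − 2.5) + 0.5 × 3.6
   = 1.3 + 0.4 − 1.05 + 1.8 = 2.45
Deviation = -0.67 − 2.45 = -3.12 pp.

-3.12 pp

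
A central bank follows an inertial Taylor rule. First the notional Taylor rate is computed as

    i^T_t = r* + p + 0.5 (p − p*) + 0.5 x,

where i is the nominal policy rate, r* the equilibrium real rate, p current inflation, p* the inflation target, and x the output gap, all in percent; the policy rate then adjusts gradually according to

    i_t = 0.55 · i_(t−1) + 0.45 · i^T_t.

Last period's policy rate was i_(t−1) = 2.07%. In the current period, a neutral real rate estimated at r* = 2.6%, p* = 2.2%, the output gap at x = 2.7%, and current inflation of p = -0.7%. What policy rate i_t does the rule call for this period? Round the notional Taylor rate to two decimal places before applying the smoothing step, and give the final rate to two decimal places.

1.95%

i^T_t = 2.6 + (-0.7) + 0.5 × (-0.7 − 2.2) + 0.5 × 2.7
   = 2.6 − 0.7 − 1.45 + 1.35 = 1.80
i_t = 0.55 × 2.07 + 0.45 × 1.80 = 1.1385 + 0.81 = 1.95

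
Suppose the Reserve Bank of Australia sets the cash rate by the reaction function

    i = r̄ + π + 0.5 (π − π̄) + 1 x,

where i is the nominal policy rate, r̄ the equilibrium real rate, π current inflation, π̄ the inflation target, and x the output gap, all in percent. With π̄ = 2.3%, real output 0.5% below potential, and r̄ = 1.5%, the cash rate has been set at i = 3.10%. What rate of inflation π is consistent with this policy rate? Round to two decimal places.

2.17%

Output 0.5% below potential → x = -0.5.
Collecting π: i = r̄ + (1 + 0.5) π − 0.5 π̄ + 1 x
1.5 π = 3.10 − 1.5 + 0.5 × 2.3 − 1 × (-0.5) = 3.25
π = 3.25 / 1.5 = 2.17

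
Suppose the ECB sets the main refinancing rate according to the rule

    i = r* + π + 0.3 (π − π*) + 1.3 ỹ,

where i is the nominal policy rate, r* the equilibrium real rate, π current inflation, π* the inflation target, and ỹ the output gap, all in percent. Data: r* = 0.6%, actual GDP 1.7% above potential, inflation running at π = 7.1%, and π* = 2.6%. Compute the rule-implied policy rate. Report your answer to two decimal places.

Output 1.7% above potential → ỹ = 1.7.
i = 0.6 + 7.1 + 0.3 × (7.1 − 2.6) + 1.3 × 1.7
   = 0.6 + 7.1 + 1.35 + 2.21 = 11.26

11.26%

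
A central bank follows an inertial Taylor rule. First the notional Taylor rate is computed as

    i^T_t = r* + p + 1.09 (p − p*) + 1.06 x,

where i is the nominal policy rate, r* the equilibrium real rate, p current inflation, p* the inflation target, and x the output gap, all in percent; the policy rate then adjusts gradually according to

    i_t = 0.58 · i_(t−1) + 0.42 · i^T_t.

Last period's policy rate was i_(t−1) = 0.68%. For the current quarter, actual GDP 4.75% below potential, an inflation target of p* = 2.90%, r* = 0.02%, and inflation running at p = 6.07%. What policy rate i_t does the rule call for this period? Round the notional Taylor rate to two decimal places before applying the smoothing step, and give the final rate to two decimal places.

2.29%

Output 4.75% below potential → x = -4.75.
i^T_t = 0.02 + 6.07 + 1.09 × (6.07 − 2.90) + 1.06 × (-4.75)
   = 0.02 + 6.07 + 3.4553 − 5.035 = 4.51
i_t = 0.58 × 0.68 + 0.42 × 4.51 = 0.3944 + 1.8942 = 2.29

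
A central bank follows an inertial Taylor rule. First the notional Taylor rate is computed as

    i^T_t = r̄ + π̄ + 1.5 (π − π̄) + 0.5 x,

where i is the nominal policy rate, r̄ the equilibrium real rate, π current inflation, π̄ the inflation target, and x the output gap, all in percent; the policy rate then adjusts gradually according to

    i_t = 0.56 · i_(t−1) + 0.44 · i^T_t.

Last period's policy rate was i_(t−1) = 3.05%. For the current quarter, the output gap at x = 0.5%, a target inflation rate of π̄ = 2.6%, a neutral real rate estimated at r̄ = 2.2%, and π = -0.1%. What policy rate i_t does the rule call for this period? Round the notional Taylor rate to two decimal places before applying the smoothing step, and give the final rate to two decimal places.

i^T_t = 2.2 + 2.6 + 1.5 × (-0.1 − 2.6) + 0.5 × 0.5
   = 2.2 + 2.6 − 4.05 + 0.25 = 1.00
i_t = 0.56 × 3.05 + 0.44 × 1.00 = 1.708 + 0.44 = 2.15

2.15%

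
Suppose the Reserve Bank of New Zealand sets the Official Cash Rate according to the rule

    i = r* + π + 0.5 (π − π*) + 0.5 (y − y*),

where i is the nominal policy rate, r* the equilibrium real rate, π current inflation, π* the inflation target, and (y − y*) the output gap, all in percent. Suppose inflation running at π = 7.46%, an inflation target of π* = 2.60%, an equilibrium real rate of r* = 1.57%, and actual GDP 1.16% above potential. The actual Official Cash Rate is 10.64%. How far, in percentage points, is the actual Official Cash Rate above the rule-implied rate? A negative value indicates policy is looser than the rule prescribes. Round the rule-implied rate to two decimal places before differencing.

-1.40 pp

Output 1.16% above potential → (y − y*) = 1.16.
i = 1.57 + 7.46 + 0.5 × (7.46 − 2.60) + 0.5 × 1.16
   = 1.57 + 7.46 + 2.43 + 0.58 = 12.04
Deviation = 10.64 − 12.04 = -1.40 pp.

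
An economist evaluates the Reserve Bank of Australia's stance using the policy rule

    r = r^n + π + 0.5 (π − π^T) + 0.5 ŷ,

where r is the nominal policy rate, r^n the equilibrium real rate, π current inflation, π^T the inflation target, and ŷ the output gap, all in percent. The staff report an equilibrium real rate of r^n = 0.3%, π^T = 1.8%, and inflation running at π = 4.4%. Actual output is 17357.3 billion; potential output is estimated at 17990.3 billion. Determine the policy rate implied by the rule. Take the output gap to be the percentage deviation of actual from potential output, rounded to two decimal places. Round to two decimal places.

4.24%

Output gap = 100 × (17357.3 − 17990.3) / 17990.3 = -3.52%.
r = 0.30 + 4.40 + 0.5 × (4.40 − 1.80) + 0.5 × (-3.52)
   = 0.30 + 4.4 + 1.3 − 1.76 = 4.24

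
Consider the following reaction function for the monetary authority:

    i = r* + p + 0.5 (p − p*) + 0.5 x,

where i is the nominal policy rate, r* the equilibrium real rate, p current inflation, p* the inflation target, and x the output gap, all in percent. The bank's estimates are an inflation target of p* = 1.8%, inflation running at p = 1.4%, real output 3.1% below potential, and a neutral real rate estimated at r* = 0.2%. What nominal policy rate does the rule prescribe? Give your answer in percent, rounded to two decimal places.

-0.15%

Output 3.1% below potential → x = -3.1.
i = 0.2 + 1.4 + 0.5 × (1.4 − 1.8) + 0.5 × (-3.1)
   = 0.2 + 1.4 − 0.2 − 1.55 = -0.15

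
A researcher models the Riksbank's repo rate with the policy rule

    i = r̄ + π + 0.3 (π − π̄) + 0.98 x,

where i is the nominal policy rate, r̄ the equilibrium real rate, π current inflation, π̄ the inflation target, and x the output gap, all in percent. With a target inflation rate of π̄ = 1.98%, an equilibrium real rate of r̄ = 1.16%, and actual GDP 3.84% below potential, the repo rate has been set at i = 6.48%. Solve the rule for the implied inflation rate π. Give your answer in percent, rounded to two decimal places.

Output 3.84% below potential → x = -3.84.
Collecting π: i = r̄ + (1 + 0.3) π − 0.3 π̄ + 0.98 x
1.3 π = 6.48 − 1.16 + 0.3 × 1.98 − 0.98 × (-3.84) = 9.6772
π = 9.6772 / 1.3 = 7.44

7.44%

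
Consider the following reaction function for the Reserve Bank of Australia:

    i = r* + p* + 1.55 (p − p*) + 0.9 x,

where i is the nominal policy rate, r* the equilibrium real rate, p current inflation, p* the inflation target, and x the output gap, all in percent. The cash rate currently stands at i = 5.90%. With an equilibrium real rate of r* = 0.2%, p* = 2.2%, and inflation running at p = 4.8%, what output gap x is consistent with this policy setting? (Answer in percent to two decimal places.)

-0.59%

0.9 x = 5.90 − 0.2 − 2.2 − 1.55 × (4.8 − 2.2) = -0.53
x = -0.53 / 0.9 = -0.59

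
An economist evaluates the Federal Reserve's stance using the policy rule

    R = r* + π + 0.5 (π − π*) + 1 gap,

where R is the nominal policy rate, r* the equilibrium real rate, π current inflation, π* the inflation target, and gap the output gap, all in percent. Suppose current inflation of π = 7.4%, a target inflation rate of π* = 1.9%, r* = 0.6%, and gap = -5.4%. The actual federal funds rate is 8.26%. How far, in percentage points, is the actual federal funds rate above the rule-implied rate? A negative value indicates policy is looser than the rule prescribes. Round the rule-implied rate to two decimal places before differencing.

R = 0.6 + 7.4 + 0.5 × (7.4 − 1.9) + 1 × (-5.4)
   = 0.6 + 7.4 + 2.75 − 5.4 = 5.35
Deviation = 8.26 − 5.35 = 2.91 pp.

2.91 pp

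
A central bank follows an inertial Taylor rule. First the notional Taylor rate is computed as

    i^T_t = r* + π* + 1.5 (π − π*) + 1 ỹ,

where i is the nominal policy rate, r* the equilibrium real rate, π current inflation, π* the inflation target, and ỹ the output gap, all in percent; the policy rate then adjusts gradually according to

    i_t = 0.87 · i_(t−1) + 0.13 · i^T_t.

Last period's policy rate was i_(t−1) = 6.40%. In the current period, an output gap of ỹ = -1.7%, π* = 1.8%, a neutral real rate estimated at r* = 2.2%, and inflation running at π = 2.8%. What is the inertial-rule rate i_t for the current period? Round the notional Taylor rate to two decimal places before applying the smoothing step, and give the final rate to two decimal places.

i^T_t = 2.2 + 1.8 + 1.5 × (2.8 − 1.8) + 1 × (-1.7)
   = 2.2 + 1.8 + 1.5 − 1.7 = 3.80
i_t = 0.87 × 6.40 + 0.13 × 3.80 = 5.568 + 0.494 = 6.06

6.06%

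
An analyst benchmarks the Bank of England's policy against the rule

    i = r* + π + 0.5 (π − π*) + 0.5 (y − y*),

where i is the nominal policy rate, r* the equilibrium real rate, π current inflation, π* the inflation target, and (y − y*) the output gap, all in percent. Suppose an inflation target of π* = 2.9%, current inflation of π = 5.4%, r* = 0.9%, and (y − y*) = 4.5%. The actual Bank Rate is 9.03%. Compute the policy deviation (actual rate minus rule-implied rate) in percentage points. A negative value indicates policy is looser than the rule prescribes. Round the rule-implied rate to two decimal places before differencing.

i = 0.9 + 5.4 + 0.5 × (5.4 − 2.9) + 0.5 × 4.5
   = 0.9 + 5.4 + 1.25 + 2.25 = 9.80
Deviation = 9.03 − 9.80 = -0.77 pp.

-0.77 pp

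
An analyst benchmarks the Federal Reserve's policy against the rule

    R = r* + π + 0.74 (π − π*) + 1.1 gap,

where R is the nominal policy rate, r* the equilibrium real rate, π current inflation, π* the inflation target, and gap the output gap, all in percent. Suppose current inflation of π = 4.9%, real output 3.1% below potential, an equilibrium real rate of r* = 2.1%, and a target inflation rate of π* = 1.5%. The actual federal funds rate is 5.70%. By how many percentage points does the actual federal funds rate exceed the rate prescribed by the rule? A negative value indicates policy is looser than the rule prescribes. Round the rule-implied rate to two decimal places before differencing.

-0.41 pp

Output 3.1% below potential → gap = -3.1.
R = 2.1 + 4.9 + 0.74 × (4.9 − 1.5) + 1.1 × (-3.1)
   = 2.1 + 4.9 + 2.516 − 3.41 = 6.11
Deviation = 5.70 − 6.11 = -0.41 pp.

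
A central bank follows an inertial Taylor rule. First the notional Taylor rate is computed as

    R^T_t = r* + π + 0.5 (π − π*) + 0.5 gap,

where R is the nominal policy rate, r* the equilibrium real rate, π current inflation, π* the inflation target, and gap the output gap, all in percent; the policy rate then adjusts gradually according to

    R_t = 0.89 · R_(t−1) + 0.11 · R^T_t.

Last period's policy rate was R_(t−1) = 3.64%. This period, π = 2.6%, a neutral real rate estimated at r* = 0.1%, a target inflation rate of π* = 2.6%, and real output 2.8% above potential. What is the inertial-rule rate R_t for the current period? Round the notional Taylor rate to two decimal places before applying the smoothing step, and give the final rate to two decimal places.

Output 2.8% above potential → gap = 2.8.
R^T_t = 0.1 + 2.6 + 0.5 × (2.6 − 2.6) + 0.5 × 2.8
   = 0.1 + 2.6 + 0 + 1.4 = 4.10
R_t = 0.89 × 3.64 + 0.11 × 4.10 = 3.2396 + 0.451 = 3.69

3.69%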